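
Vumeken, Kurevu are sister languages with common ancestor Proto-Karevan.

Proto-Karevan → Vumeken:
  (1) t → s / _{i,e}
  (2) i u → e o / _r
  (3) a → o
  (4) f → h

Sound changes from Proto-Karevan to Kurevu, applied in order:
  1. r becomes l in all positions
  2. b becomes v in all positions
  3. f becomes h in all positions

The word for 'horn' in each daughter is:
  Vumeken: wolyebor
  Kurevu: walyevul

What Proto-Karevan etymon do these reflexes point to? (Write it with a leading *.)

*walyebur

Position 8: Vumeken has r, Kurevu has l. Vumeken preserves r here (none of its changes turn any other segment into r), so the proto-segment is *r.
Position 7: Vumeken has o, Kurevu has u. Kurevu preserves u here (none of its changes turn any other segment into u), so the proto-segment is *u.
Continuing position by position gives *walyebur; check it forward:
Vumeken: *walyebur
  walyebur (rule 1 does not apply)
  walyebur → walyebor   [pre-rhotic lowering]
  walyebor → wolyebor   [vowel merger]
  wolyebor (rule 4 does not apply)
  giving Vumeken wolyebor.
Kurevu: *walyebur > walyebul > walyevul  (by unconditioned shift, unconditioned shift)
Only *walyebur yields all of Vumeken wolyebor, Kurevu walyevul.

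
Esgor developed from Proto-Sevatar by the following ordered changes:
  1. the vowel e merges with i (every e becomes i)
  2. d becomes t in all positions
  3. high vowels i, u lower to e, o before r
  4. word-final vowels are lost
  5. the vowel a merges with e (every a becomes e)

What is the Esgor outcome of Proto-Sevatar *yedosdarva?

yitosterv

Esgor: start from *yedosdarva.
  rule 1 (vowel merger): yedosdarva → yidosdarva
  rule 2 (unconditioned shift): yidosdarva → yitostarva
  rule 3: no change — yitostarva
  rule 4 (apocope): yitostarva → yitostarv
  rule 5 (vowel merger): yitostarv → yitosterv
  ⇒ Esgor yitosterv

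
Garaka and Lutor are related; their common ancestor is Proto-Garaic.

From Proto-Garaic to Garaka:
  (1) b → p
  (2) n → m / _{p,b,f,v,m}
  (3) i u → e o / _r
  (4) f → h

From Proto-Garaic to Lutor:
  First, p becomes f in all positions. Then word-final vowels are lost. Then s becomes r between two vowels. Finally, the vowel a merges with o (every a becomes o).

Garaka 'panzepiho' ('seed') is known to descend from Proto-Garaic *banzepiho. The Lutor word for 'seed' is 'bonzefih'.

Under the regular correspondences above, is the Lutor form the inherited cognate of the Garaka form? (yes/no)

Derive the expected Lutor reflex of *banzepiho:
Lutor: *banzepiho > banzefiho > banzefih > bonzefih  (by unconditioned shift, apocope, vowel merger)
Lutor 'bonzefih' matches the regular reflex exactly, so the pair is cognate.

yes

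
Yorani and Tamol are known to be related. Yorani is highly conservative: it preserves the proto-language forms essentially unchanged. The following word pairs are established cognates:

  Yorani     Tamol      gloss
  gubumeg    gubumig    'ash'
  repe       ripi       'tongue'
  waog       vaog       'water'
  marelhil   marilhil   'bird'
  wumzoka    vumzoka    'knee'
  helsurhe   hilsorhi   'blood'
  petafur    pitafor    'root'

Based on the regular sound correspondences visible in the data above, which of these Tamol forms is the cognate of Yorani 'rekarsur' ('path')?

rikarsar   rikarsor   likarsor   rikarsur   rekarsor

gubumeg ~ gubumig, marelhil ~ marilhil — Yorani e corresponds to Tamol i after a consonant, before a consonant other than r, m, n, p, b, f, v.
helsurhe ~ hilsorhi, petafur ~ pitafor — Yorani u corresponds to Tamol o after a consonant, before r.
Applying these to Yorani 'rekarsur':
  rekarsur → rikarsur   (e→i after a consonant, before a consonant other than r, m, n, p, b, f, v)
  rikarsur → rikarsor   (u→o after a consonant, before r)
So the Tamol cognate is 'rikarsor'.

rikarsor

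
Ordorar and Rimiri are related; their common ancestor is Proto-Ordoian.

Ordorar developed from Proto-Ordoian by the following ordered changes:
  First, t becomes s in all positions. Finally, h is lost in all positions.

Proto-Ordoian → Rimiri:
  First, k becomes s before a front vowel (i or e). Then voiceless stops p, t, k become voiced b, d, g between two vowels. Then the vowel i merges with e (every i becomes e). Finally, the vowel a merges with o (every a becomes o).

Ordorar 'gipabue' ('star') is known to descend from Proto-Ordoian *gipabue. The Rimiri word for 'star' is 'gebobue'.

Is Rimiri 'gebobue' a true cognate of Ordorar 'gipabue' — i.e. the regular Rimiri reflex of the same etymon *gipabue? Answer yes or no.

yes

Derive the expected Rimiri reflex of *gipabue:
Rimiri: start from *gipabue.
  rule 1: no change — gipabue
  rule 2 (intervocalic voicing): gipabue → gibabue
  rule 3 (vowel merger): gibabue → gebabue
  rule 4 (vowel merger): gebabue → gebobue
  ⇒ Rimiri gebobue
Rimiri 'gebobue' matches the regular reflex exactly, so the pair is cognate.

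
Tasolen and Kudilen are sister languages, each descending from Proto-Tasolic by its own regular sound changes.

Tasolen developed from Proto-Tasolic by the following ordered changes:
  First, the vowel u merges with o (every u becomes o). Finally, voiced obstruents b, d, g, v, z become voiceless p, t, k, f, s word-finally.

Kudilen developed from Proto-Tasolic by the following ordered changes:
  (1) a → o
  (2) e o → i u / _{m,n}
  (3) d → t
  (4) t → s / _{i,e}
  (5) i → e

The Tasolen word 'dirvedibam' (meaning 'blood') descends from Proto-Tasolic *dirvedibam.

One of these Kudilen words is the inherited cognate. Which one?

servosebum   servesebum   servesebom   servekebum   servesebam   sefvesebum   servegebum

servesebum

Kudilen: *dirvedibam > dirvedibom > dirvedibum > tirvetibum > sirvesibum > servesebum  (by vowel merger, pre-nasal raising, unconditioned shift, palatalisation, vowel merger)
Among the options, 'servesebum' alone shows every Kudilen change applied in order.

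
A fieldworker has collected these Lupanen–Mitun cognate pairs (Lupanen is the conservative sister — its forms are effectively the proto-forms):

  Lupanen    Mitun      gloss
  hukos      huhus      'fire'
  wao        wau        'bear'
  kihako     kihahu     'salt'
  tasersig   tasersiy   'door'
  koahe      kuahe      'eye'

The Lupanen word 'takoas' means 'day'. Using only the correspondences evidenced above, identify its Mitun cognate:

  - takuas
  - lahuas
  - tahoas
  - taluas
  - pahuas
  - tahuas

hukos ~ huhus, kihako ~ kihahu — Lupanen k corresponds to Mitun h between vowels (before a back vowel).
koahe ~ kuahe — Lupanen o corresponds to Mitun u after a consonant, before a back vowel.
Applying these to Lupanen 'takoas':
  takoas → tahoas   (k→h between vowels (before a back vowel))
  tahoas → tahuas   (o→u after a consonant, before a back vowel)
So the Mitun cognate is 'tahuas'.

tahuas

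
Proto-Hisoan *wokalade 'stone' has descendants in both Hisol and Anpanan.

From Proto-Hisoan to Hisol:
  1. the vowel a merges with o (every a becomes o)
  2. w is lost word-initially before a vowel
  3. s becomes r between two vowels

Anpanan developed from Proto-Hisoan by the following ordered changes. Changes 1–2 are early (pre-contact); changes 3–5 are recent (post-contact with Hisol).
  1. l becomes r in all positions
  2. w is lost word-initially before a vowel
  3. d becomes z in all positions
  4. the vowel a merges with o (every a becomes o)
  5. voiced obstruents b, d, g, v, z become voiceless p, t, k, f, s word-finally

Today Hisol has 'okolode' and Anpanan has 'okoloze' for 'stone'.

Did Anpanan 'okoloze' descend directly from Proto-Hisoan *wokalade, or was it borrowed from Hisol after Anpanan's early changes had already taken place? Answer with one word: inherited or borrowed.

borrowed

If inherited, *wokalade would pass through all of Anpanan's changes:
Anpanan: start from *wokalade.
  rule 1 (unconditioned shift): wokalade → wokarade
  rule 2 (glide loss): wokarade → okarade
  rule 3 (unconditioned shift): okarade → okaraze
  rule 4 (vowel merger): okaraze → okoroze
  rule 5: no change — okoroze
  ⇒ Anpanan okoroze
If borrowed from Hisol 'okolode' after the early changes, it would undergo only the recent ones:
  rule 3 (unconditioned shift): okolode → okoloze
  rule 4 (vowel merger): no change (okoloze)
  rule 5 (final devoicing): no change (okoloze)
  ⇒ as a loan: okoloze
Anpanan 'okoloze' matches the loan outcome 'okoloze', not the inherited 'okoroze' — it skipped the early Anpanan changes, so it was borrowed from Hisol.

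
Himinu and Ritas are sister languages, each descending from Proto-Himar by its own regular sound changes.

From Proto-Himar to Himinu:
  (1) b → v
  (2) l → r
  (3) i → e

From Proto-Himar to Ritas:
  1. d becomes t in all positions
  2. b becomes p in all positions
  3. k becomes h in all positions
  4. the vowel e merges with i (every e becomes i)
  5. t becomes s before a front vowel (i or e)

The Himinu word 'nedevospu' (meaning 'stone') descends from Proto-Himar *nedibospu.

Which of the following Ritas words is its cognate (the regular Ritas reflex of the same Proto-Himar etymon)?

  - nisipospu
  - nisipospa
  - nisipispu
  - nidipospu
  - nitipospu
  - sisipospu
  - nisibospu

nisipospu

Ritas: *nedibospu > netibospu > netipospu > nitipospu > nisipospu  (by unconditioned shift, unconditioned shift, vowel merger, palatalisation)
Only 'nisipospu' matches the regular Ritas development of *nedibospu.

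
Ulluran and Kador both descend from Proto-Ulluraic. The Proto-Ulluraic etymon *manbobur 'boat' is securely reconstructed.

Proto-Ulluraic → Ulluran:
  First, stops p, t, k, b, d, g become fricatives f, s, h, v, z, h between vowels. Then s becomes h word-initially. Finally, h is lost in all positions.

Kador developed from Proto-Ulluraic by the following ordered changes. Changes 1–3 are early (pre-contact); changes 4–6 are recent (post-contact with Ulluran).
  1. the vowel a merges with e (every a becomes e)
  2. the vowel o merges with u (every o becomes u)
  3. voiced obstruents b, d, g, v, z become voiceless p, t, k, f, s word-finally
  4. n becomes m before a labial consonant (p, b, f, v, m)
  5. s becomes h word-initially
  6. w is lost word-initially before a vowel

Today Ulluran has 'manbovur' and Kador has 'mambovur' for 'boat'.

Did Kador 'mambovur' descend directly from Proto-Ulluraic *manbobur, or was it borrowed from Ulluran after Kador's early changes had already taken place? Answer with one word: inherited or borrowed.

borrowed

If inherited, *manbobur would pass through all of Kador's changes:
Kador: *manbobur
  manbobur → menbobur   [vowel merger]
  menbobur → menbubur   [vowel merger]
  menbubur (rule 3 does not apply)
  menbubur → membubur   [nasal place assimilation]
  membubur (rule 5 does not apply)
  membubur (rule 6 does not apply)
  giving Kador membubur.
If borrowed from Ulluran 'manbovur' after the early changes, it would undergo only the recent ones:
  rule 4 (nasal place assimilation): manbovur → mambovur
  rule 5 (debuccalisation): no change (mambovur)
  rule 6 (glide loss): no change (mambovur)
  ⇒ as a loan: mambovur
Kador 'mambovur' matches the loan outcome 'mambovur', not the inherited 'membubur' — it skipped the early Kador changes, so it was borrowed from Ulluran.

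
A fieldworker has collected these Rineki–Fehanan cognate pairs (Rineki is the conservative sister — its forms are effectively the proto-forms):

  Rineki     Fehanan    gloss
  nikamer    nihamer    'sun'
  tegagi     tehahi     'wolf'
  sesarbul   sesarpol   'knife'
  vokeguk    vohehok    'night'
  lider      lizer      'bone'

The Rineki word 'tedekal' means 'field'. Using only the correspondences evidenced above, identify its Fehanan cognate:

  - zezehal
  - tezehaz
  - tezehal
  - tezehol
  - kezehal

tezehal

lider ~ lizer — Rineki d corresponds to Fehanan z between vowels (before a front vowel).
nikamer ~ nihamer — Rineki k corresponds to Fehanan h between vowels (before a back vowel).
Applying these to Rineki 'tedekal':
  tedekal → tezekal   (d→z between vowels (before a front vowel))
  tezekal → tezehal   (k→h between vowels (before a back vowel))
So the Fehanan cognate is 'tezehal'.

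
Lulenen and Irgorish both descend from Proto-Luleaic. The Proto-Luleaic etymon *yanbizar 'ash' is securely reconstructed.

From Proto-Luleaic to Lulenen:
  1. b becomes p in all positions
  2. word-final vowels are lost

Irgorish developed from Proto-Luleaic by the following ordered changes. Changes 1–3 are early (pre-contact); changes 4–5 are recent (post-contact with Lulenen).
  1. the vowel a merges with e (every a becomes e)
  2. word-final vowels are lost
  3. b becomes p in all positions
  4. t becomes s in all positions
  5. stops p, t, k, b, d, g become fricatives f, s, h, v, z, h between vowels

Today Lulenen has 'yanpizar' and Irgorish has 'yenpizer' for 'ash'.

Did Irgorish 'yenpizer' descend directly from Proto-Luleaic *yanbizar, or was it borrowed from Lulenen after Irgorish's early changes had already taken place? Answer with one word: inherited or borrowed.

If inherited, *yanbizar would pass through all of Irgorish's changes:
Irgorish: *yanbizar
  yanbizar → yenbizer   [vowel merger]
  yenbizer (rule 2 does not apply)
  yenbizer → yenpizer   [unconditioned shift]
  yenpizer (rule 4 does not apply)
  yenpizer (rule 5 does not apply)
  giving Irgorish yenpizer.
If borrowed from Lulenen 'yanpizar' after the early changes, it would undergo only the recent ones:
  rule 4 (unconditioned shift): no change (yanpizar)
  rule 5 (intervocalic lenition): no change (yanpizar)
  ⇒ as a loan: yanpizar
Irgorish 'yenpizer' matches the inherited outcome exactly, so it is an inherited cognate, not a loan.

inherited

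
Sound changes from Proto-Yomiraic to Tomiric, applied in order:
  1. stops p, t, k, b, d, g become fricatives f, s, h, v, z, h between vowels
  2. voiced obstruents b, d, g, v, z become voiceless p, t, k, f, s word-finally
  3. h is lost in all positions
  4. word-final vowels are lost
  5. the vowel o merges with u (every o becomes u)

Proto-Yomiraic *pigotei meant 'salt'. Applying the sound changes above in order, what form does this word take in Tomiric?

piuse

Tomiric: *pigotei > pihosei > piosei > piose > piuse  (by intervocalic lenition, h-loss, apocope, vowel merger)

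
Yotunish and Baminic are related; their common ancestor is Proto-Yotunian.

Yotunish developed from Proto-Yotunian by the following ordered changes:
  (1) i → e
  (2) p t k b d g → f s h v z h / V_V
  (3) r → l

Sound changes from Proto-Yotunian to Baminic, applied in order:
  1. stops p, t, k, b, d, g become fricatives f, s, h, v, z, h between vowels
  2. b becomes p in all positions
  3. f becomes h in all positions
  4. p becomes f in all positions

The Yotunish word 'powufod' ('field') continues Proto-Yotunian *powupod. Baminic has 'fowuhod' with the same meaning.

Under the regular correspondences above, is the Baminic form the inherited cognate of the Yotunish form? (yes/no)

yes

Derive the expected Baminic reflex of *powupod:
Baminic: *powupod
  powupod → powufod   [intervocalic lenition]
  powufod (rule 2 does not apply)
  powufod → powuhod   [unconditioned shift]
  powuhod → fowuhod   [unconditioned shift]
  giving Baminic fowuhod.
Baminic 'fowuhod' matches the regular reflex exactly, so the pair is cognate.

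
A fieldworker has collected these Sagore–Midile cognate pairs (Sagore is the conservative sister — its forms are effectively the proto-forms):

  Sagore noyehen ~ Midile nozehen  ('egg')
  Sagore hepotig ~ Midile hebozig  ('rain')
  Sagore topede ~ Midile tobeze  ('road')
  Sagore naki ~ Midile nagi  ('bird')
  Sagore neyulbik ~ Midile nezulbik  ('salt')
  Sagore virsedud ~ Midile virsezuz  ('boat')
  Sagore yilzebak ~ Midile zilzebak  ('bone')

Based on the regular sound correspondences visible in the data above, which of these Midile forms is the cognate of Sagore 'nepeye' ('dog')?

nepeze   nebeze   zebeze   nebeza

topede ~ tobeze — Sagore p corresponds to Midile b between vowels (before a front vowel).
noyehen ~ nozehen — Sagore y corresponds to Midile z between vowels (before a front vowel).
Applying these to Sagore 'nepeye':
  nepeye → nebeye   (p→b between vowels (before a front vowel))
  nebeye → nebeze   (y→z between vowels (before a front vowel))
So the Midile cognate is 'nebeze'.

nebeze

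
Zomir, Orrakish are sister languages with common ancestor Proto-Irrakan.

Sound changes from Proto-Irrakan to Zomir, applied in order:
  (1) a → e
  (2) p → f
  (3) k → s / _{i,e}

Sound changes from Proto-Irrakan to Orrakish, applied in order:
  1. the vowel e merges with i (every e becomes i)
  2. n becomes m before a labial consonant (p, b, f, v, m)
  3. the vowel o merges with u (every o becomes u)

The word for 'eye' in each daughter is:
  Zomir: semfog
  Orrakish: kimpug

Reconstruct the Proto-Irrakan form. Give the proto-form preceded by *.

Position 1: Zomir has s, Orrakish has k. Orrakish preserves k here (none of its changes turn any other segment into k), so the proto-segment is *k.
Position 5: Zomir has o, Orrakish has u. Zomir preserves o here (none of its changes turn any other segment into o), so the proto-segment is *o.
Position 4: Zomir has f, Orrakish has p. Orrakish preserves p here (none of its changes turn any other segment into p), so the proto-segment is *p.
This points to *kempog. Verify forward in each daughter:
Zomir: *kempog > kemfog > semfog  (by unconditioned shift, palatalisation)
Orrakish: start from *kempog.
  rule 1 (vowel merger): kempog → kimpog
  rule 2: no change — kimpog
  rule 3 (vowel merger): kimpog → kimpug
  ⇒ Orrakish kimpug
Only *kempog yields all of Zomir semfog, Orrakish kimpug.

*kempog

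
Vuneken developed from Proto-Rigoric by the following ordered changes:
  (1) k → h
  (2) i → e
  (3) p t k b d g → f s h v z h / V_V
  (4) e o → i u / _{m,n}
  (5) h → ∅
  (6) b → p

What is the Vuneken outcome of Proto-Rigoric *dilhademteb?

delazimtep

Vuneken: start from *dilhademteb.
  rule 1: no change — dilhademteb
  rule 2 (vowel merger): dilhademteb → delhademteb
  rule 3 (intervocalic lenition): delhademteb → delhazemteb
  rule 4 (pre-nasal raising): delhazemteb → delhazimteb
  rule 5 (h-loss): delhazimteb → delazimteb
  rule 6 (unconditioned shift): delazimteb → delazimtep
  ⇒ Vuneken delazimtep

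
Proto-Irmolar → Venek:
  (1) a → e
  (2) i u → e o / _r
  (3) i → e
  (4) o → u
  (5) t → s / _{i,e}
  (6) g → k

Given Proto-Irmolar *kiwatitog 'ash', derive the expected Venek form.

Venek: start from *kiwatitog.
  rule 1 (vowel merger): kiwatitog → kiwetitog
  rule 2: no change — kiwetitog
  rule 3 (vowel merger): kiwetitog → kewetetog
  rule 4 (vowel merger): kewetetog → kewetetug
  rule 5 (palatalisation): kewetetug → kewesetug
  rule 6 (unconditioned shift): kewesetug → kewesetuk
  ⇒ Venek kewesetuk

kewesetuk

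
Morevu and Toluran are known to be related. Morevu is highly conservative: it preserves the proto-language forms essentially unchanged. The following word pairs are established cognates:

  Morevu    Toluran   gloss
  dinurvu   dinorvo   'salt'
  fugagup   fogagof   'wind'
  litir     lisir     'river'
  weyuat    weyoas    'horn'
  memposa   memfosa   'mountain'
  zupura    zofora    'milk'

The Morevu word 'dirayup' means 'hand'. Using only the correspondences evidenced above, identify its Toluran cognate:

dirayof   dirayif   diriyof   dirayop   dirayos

dirayof

fugagup ~ fogagof, zupura ~ zofora — Morevu u corresponds to Toluran o after a consonant, before a labial obstruent.
fugagup ~ fogagof — Morevu p corresponds to Toluran f word-finally.
Applying these to Morevu 'dirayup':
  dirayup → dirayop   (u→o after a consonant, before a labial obstruent)
  dirayop → dirayof   (p→f word-finally)
So the Toluran cognate is 'dirayof'.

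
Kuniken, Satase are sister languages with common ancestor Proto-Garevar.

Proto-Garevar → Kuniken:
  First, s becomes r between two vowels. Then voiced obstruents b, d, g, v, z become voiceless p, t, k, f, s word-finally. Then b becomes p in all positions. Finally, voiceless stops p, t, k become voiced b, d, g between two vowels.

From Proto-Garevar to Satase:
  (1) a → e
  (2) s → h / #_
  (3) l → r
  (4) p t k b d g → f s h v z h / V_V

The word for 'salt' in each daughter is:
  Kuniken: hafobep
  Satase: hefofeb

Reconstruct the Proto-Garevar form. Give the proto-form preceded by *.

Position 2: Kuniken has a, Satase has e. Kuniken preserves a here (none of its changes turn any other segment into a), so the proto-segment is *a.
Position 7: Kuniken has p, Satase has b. Satase preserves b here (none of its changes turn any other segment into b), so the proto-segment is *b.
This points to *hafopeb. Verify forward in each daughter:
Kuniken: *hafopeb
  hafopeb (rule 1 does not apply)
  hafopeb → hafopep   [final devoicing]
  hafopep (rule 3 does not apply)
  hafopep → hafobep   [intervocalic voicing]
  giving Kuniken hafobep.
Satase: start from *hafopeb.
  rule 1 (vowel merger): hafopeb → hefopeb
  rule 2: no change — hefopeb
  rule 3: no change — hefopeb
  rule 4 (intervocalic lenition): hefopeb → hefofeb
  ⇒ Satase hefofeb
*hafopeb is the unique common source.

*hafopeb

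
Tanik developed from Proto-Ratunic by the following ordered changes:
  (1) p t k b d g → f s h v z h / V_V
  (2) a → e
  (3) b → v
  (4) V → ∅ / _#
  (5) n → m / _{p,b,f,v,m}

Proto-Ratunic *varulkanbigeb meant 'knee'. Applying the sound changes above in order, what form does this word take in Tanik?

verulkemvihev

Tanik: *varulkanbigeb > varulkanbiheb > verulkenbiheb > verulkenvihev > verulkemvihev  (by intervocalic lenition, vowel merger, unconditioned shift, nasal place assimilation)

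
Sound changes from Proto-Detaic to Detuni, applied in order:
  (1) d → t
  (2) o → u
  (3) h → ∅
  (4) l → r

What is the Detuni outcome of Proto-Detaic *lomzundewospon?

Detuni: *lomzundewospon > lomzuntewospon > lumzuntewuspun > rumzuntewuspun  (by unconditioned shift, vowel merger, unconditioned shift)

rumzuntewuspun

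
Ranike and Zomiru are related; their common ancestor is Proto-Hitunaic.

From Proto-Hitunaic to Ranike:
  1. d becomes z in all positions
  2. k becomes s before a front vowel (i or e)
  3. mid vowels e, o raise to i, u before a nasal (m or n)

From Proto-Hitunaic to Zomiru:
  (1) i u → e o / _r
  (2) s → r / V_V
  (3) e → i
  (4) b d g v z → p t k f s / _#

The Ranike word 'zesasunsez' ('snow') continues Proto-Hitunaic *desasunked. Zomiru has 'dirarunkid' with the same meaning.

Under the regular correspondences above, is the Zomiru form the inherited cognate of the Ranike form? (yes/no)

Derive the expected Zomiru reflex of *desasunked:
Zomiru: start from *desasunked.
  rule 1: no change — desasunked
  rule 2 (rhotacism): desasunked → derarunked
  rule 3 (vowel merger): derarunked → dirarunkid
  rule 4 (final devoicing): dirarunkid → dirarunkit
  ⇒ Zomiru dirarunkit
The regular Zomiru reflex would be 'dirarunkit', but the attested form is 'dirarunkid'. The correspondence is irregular, so they are not cognates (the Zomiru form has a different source).

no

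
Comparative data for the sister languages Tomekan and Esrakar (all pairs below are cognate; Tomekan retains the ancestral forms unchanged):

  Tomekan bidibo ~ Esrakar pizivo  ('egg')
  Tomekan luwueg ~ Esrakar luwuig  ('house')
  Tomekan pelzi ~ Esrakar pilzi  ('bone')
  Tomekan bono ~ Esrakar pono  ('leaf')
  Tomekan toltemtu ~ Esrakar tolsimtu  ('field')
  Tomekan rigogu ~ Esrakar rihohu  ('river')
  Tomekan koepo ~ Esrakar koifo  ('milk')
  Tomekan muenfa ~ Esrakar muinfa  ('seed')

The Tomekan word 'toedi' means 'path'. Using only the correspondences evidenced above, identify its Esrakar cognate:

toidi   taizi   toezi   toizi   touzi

toizi

luwueg ~ luwuig — Tomekan e corresponds to Esrakar i after a vowel, before a consonant other than r, m, n, p, b, f, v.
bidibo ~ pizivo — Tomekan d corresponds to Esrakar z between vowels (before a front vowel).
Applying these to Tomekan 'toedi':
  toedi → toidi   (e→i after a vowel, before a consonant other than r, m, n, p, b, f, v)
  toidi → toizi   (d→z between vowels (before a front vowel))
So the Esrakar cognate is 'toizi'.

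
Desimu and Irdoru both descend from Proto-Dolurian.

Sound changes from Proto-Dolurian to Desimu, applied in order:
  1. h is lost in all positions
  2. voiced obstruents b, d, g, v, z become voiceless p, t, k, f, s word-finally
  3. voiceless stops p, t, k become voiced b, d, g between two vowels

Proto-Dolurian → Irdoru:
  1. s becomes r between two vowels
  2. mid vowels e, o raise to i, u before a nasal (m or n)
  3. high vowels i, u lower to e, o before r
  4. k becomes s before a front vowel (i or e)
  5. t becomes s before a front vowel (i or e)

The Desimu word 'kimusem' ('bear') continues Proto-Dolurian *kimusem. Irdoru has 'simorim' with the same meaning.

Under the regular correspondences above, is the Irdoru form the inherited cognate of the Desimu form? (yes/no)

yes

Derive the expected Irdoru reflex of *kimusem:
Irdoru: *kimusem > kimurem > kimurim > kimorim > simorim  (by rhotacism, pre-nasal raising, pre-rhotic lowering, palatalisation)
Irdoru 'simorim' matches the regular reflex exactly, so the pair is cognate.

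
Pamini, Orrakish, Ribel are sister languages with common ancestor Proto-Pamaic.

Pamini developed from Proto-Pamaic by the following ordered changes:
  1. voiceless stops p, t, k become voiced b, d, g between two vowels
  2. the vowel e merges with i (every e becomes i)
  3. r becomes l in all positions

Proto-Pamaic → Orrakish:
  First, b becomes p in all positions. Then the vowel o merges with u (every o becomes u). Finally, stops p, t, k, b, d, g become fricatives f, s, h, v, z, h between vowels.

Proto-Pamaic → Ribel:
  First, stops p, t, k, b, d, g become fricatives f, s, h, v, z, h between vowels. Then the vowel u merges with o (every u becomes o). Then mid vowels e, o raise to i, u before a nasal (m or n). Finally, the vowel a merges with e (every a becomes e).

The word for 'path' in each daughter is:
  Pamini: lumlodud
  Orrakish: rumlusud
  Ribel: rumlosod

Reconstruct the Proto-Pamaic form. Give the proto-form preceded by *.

*rumlotud

Position 1: Pamini has l, Orrakish has r, Ribel has r. Orrakish preserves r here (none of its changes turn any other segment into r), so the proto-segment is *r.
Position 7: Pamini has u, Orrakish has u, Ribel has o. Pamini preserves u here (none of its changes turn any other segment into u), so the proto-segment is *u.
Position 5: Pamini has o, Orrakish has u, Ribel has o. Pamini preserves o here (none of its changes turn any other segment into o), so the proto-segment is *o.
Verify the candidate proto-form against each daughter:
Pamini: *rumlotud > rumlodud > lumlodud  (by intervocalic voicing, unconditioned shift)
Orrakish: *rumlotud > rumlutud > rumlusud  (by vowel merger, intervocalic lenition)
Ribel: start from *rumlotud.
  rule 1 (intervocalic lenition): rumlotud → rumlosud
  rule 2 (vowel merger): rumlosud → romlosod
  rule 3 (pre-nasal raising): romlosod → rumlosod
  rule 4: no change — rumlosod
  ⇒ Ribel rumlosod
Only *rumlotud yields all of Pamini lumlodud, Orrakish rumlusud, Ribel rumlosod.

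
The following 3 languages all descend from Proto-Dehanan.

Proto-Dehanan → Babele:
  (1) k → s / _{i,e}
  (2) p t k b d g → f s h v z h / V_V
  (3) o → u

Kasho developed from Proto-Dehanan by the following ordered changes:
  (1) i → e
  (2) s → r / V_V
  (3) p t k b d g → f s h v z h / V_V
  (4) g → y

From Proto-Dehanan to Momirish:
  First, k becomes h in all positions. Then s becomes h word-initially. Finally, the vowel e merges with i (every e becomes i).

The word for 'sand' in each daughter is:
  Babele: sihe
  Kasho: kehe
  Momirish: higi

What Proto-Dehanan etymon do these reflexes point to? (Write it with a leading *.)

Position 4: Babele has e, Kasho has e, Momirish has i. Babele preserves e here (none of its changes turn any other segment into e), so the proto-segment is *e.
Position 2: Babele has i, Kasho has e, Momirish has i. Babele preserves i here (none of its changes turn any other segment into i), so the proto-segment is *i.
Position 3: Babele has h, Kasho has h, Momirish has g. Momirish preserves g here (none of its changes turn any other segment into g), so the proto-segment is *g.
This points to *kige. Verify forward in each daughter:
Babele: *kige > sige > sihe  (by palatalisation, intervocalic lenition)
Kasho: *kige > kege > kehe  (by vowel merger, intervocalic lenition)
Momirish: *kige > hige > higi  (by unconditioned shift, vowel merger)
*kige is the unique common source.

*kige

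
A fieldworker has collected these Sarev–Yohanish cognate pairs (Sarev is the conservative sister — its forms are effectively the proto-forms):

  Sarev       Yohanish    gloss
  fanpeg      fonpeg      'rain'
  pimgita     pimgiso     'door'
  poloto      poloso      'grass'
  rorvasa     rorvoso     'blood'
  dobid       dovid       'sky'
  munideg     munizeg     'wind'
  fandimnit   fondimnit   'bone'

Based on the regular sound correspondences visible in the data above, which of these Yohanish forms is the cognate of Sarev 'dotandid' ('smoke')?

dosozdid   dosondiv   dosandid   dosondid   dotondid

pimgita ~ pimgiso — Sarev t corresponds to Yohanish s between vowels (before a back vowel).
fanpeg ~ fonpeg, fandimnit ~ fondimnit — Sarev a corresponds to Yohanish o after a consonant, before a nasal.
Applying these to Sarev 'dotandid':
  dotandid → dosandid   (t→s between vowels (before a back vowel))
  dosandid → dosondid   (a→o after a consonant, before a nasal)
So the Yohanish cognate is 'dosondid'.

dosondid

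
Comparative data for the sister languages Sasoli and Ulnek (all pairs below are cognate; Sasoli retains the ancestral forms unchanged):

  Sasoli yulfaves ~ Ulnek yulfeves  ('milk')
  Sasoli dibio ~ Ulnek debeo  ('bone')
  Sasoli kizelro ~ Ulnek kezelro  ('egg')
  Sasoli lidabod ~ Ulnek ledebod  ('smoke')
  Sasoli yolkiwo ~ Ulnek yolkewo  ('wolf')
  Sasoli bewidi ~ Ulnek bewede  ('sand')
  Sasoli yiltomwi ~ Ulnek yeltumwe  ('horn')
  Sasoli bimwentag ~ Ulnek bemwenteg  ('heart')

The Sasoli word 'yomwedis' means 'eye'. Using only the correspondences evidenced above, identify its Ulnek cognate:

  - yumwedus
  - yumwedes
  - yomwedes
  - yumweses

yiltomwi ~ yeltumwe — Sasoli o corresponds to Ulnek u after a consonant, before a nasal.
kizelro ~ kezelro, lidabod ~ ledebod — Sasoli i corresponds to Ulnek e after a consonant, before a consonant other than r, m, n, p, b, f, v.
Applying these to Sasoli 'yomwedis':
  yomwedis → yumwedis   (o→u after a consonant, before a nasal)
  yumwedis → yumwedes   (i→e after a consonant, before a consonant other than r, m, n, p, b, f, v)
So the Ulnek cognate is 'yumwedes'.

yumwedes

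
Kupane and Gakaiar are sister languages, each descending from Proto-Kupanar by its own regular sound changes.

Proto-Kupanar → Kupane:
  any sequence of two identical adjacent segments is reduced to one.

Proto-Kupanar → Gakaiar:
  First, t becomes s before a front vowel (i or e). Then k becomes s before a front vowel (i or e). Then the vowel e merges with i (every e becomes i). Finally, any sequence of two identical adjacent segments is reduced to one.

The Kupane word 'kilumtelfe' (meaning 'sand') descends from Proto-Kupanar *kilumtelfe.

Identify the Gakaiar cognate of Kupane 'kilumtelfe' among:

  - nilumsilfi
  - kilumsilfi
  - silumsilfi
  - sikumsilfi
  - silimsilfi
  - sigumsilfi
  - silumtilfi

Gakaiar: start from *kilumtelfe.
  rule 1 (palatalisation): kilumtelfe → kilumselfe
  rule 2 (palatalisation): kilumselfe → silumselfe
  rule 3 (vowel merger): silumselfe → silumsilfi
  rule 4: no change — silumsilfi
  ⇒ Gakaiar silumsilfi
Among the options, 'silumsilfi' alone shows every Gakaiar change applied in order.

silumsilfi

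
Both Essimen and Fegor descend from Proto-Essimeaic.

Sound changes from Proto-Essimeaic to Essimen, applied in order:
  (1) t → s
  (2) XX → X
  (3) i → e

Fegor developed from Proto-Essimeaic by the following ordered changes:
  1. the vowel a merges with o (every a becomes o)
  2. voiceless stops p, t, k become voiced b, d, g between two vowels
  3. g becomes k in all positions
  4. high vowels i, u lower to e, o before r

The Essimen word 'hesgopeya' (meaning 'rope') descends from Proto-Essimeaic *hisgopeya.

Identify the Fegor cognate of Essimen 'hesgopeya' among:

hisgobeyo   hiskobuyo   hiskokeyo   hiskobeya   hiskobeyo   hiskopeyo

Fegor: *hisgopeya
  hisgopeya → hisgopeyo   [vowel merger]
  hisgopeyo → hisgobeyo   [intervocalic voicing]
  hisgobeyo → hiskobeyo   [unconditioned shift]
  hiskobeyo (rule 4 does not apply)
  giving Fegor hiskobeyo.
Among the options, 'hiskobeyo' alone shows every Fegor change applied in order.

hiskobeyo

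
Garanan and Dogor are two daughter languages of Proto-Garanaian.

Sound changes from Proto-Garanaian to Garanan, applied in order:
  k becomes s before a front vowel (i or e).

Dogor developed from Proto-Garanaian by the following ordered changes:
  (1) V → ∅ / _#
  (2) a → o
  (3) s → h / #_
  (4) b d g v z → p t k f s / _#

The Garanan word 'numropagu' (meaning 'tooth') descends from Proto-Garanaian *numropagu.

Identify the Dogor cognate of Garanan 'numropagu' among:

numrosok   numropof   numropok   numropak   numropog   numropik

numropok

Dogor: start from *numropagu.
  rule 1 (apocope): numropagu → numropag
  rule 2 (vowel merger): numropag → numropog
  rule 3: no change — numropog
  rule 4 (final devoicing): numropog → numropok
  ⇒ Dogor numropok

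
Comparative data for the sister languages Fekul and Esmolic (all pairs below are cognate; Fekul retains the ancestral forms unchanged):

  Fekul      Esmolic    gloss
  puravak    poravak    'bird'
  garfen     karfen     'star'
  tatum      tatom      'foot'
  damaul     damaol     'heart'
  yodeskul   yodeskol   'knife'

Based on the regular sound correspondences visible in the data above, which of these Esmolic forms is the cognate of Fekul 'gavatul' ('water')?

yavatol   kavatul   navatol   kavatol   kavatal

kavatol

garfen ~ karfen — Fekul g corresponds to Esmolic k word-initially before a back vowel.
yodeskul ~ yodeskol — Fekul u corresponds to Esmolic o after a consonant, before a consonant other than r, m, n, p, b, f, v.
Applying these to Fekul 'gavatul':
  gavatul → kavatul   (g→k word-initially before a back vowel)
  kavatul → kavatol   (u→o after a consonant, before a consonant other than r, m, n, p, b, f, v)
So the Esmolic cognate is 'kavatol'.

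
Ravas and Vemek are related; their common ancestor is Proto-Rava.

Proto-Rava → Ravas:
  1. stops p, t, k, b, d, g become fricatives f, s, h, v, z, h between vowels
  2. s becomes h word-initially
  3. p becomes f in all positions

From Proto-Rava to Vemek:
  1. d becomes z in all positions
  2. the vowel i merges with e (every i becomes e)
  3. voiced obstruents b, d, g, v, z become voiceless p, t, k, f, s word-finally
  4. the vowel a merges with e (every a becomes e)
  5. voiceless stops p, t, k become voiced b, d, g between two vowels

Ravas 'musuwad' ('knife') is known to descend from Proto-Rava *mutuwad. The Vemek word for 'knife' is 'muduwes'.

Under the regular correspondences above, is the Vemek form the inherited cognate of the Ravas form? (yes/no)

Derive the expected Vemek reflex of *mutuwad:
Vemek: *mutuwad
  mutuwad → mutuwaz   [unconditioned shift]
  mutuwaz (rule 2 does not apply)
  mutuwaz → mutuwas   [final devoicing]
  mutuwas → mutuwes   [vowel merger]
  mutuwes → muduwes   [intervocalic voicing]
  giving Vemek muduwes.
Vemek 'muduwes' matches the regular reflex exactly, so the pair is cognate.

yes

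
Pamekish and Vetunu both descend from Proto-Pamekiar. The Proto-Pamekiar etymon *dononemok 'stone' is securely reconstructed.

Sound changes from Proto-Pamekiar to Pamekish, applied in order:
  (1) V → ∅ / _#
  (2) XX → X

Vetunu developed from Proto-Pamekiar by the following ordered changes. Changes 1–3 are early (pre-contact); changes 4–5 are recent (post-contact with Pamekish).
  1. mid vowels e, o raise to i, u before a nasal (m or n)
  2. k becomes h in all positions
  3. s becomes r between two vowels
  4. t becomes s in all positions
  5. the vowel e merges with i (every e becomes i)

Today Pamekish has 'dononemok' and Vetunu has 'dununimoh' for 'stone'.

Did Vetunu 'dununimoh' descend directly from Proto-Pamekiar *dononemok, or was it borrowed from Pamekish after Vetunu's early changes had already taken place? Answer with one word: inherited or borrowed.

If inherited, *dononemok would pass through all of Vetunu's changes:
Vetunu: *dononemok
  dononemok → dununimok   [pre-nasal raising]
  dununimok → dununimoh   [unconditioned shift]
  dununimoh (rule 3 does not apply)
  dununimoh (rule 4 does not apply)
  dununimoh (rule 5 does not apply)
  giving Vetunu dununimoh.
If borrowed from Pamekish 'dononemok' after the early changes, it would undergo only the recent ones:
  rule 4 (unconditioned shift): no change (dononemok)
  rule 5 (vowel merger): dononemok → dononimok
  ⇒ as a loan: dononimok
Vetunu 'dununimoh' matches the inherited outcome exactly, so it is an inherited cognate, not a loan.

inherited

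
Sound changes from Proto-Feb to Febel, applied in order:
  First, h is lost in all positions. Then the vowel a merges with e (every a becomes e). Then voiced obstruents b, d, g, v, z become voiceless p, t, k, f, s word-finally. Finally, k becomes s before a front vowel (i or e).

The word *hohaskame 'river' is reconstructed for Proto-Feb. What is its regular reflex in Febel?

Febel: start from *hohaskame.
  rule 1 (h-loss): hohaskame → oaskame
  rule 2 (vowel merger): oaskame → oeskeme
  rule 3: no change — oeskeme
  rule 4 (palatalisation): oeskeme → oesseme
  ⇒ Febel oesseme

oesseme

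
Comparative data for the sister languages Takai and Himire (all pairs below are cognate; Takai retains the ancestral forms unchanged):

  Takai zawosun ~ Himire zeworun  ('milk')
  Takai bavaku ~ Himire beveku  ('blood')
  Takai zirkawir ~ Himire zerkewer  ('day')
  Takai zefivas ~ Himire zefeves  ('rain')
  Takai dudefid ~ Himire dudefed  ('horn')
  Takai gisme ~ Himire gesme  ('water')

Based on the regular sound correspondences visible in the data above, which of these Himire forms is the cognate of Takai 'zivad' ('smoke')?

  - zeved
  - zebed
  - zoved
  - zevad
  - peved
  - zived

zefivas ~ zefeves — Takai i corresponds to Himire e after a consonant, before a labial obstruent.
zawosun ~ zeworun, bavaku ~ beveku — Takai a corresponds to Himire e after a consonant, before a consonant other than r, m, n, p, b, f, v.
Applying these to Takai 'zivad':
  zivad → zevad   (i→e after a consonant, before a labial obstruent)
  zevad → zeved   (a→e after a consonant, before a consonant other than r, m, n, p, b, f, v)
So the Himire cognate is 'zeved'.

zeved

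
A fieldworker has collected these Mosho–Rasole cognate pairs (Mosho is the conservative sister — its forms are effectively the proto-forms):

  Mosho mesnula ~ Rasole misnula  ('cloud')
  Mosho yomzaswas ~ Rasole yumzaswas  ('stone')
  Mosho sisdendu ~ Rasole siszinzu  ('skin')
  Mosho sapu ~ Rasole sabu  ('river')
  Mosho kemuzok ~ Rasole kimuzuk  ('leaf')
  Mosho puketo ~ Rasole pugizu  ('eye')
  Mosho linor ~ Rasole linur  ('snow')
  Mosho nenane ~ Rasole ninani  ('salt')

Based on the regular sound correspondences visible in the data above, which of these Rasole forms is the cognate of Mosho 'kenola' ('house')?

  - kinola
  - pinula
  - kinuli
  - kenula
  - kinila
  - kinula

sisdendu ~ siszinzu, nenane ~ ninani — Mosho e corresponds to Rasole i after a consonant, before a nasal.
kemuzok ~ kimuzuk — Mosho o corresponds to Rasole u after a consonant, before a consonant other than r, m, n, p, b, f, v.
Applying these to Mosho 'kenola':
  kenola → kinola   (e→i after a consonant, before a nasal)
  kinola → kinula   (o→u after a consonant, before a consonant other than r, m, n, p, b, f, v)
So the Rasole cognate is 'kinula'.

kinula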